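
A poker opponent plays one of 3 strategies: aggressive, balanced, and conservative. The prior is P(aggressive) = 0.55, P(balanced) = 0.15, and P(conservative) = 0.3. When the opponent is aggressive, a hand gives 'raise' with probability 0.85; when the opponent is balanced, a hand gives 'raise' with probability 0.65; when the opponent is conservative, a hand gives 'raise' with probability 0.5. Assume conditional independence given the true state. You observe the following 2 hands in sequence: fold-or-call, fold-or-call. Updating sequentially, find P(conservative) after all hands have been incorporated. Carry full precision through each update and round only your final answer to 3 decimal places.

Each posterior becomes the prior for the next update.
After 'fold-or-call': normaliser = 0.15·0.5500 + 0.35·0.1500 + 0.5·0.3000; P(aggressive) ≈ 0.2895, P(balanced) ≈ 0.1842, P(conservative) ≈ 0.5263
After 'fold-or-call': normaliser = 0.15·0.2895 + 0.35·0.1842 + 0.5·0.5263; P(aggressive) ≈ 0.1170, P(balanced) ≈ 0.1738, P(conservative) ≈ 0.7092

0.709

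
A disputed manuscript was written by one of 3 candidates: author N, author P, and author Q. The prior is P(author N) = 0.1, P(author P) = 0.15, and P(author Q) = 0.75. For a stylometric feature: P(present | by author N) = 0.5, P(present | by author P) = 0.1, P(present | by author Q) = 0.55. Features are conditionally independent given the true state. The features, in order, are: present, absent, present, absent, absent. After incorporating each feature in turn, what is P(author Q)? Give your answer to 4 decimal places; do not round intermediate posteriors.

0.8305

After 'present': normaliser = 0.5·0.1000 + 0.1·0.1500 + 0.55·0.7500; P(author N) ≈ 0.1047, P(author P) ≈ 0.0314, P(author Q) ≈ 0.8639
After 'absent': normaliser = 0.5·0.1047 + 0.9·0.0314 + 0.45·0.8639; P(author N) ≈ 0.1115, P(author P) ≈ 0.0602, P(author Q) ≈ 0.8282
After 'present': normaliser = 0.5·0.1115 + 0.1·0.0602 + 0.55·0.8282; P(author N) ≈ 0.1078, P(author P) ≈ 0.0116, P(author Q) ≈ 0.8805
After 'absent': normaliser = 0.5·0.1078 + 0.9·0.0116 + 0.45·0.8805; P(author N) ≈ 0.1170, P(author P) ≈ 0.0227, P(author Q) ≈ 0.8602
After 'absent': normaliser = 0.5·0.1170 + 0.9·0.0227 + 0.45·0.8602; P(author N) ≈ 0.1255, P(author P) ≈ 0.0439, P(author Q) ≈ 0.8305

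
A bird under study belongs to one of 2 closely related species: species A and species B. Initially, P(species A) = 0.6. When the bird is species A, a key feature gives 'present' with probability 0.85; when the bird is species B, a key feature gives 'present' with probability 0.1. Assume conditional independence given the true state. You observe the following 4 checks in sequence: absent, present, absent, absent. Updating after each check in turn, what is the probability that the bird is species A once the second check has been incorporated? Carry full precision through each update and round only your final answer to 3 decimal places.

0.680

Apply Bayes' rule sequentially, carrying P(species A) forward.
After 'absent': P(species A) = 0.15·0.6000 / (0.15·0.6000 + 0.9·0.4000) ≈ 0.2000
After 'present': P(species A) = 0.85·0.2000 / (0.85·0.2000 + 0.1·0.8000) ≈ 0.6800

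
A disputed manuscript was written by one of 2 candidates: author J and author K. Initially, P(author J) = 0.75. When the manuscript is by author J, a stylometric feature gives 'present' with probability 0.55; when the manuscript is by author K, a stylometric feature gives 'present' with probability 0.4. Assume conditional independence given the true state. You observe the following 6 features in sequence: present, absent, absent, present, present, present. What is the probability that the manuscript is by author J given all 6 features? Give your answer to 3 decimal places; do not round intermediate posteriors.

0.858

Each posterior becomes the prior for the next update.
After 'present': P(author J) = 0.55·0.7500 / (0.55·0.7500 + 0.4·0.2500) ≈ 0.8049
After 'absent': P(author J) = 0.45·0.8049 / (0.45·0.8049 + 0.6·0.1951) ≈ 0.7557
After 'absent': P(author J) = 0.45·0.7557 / (0.45·0.7557 + 0.6·0.2443) ≈ 0.6988
After 'present': P(author J) = 0.55·0.6988 / (0.55·0.6988 + 0.4·0.3012) ≈ 0.7614
After 'present': P(author J) = 0.55·0.7614 / (0.55·0.7614 + 0.4·0.2386) ≈ 0.8144
After 'present': P(author J) = 0.55·0.8144 / (0.55·0.8144 + 0.4·0.1856) ≈ 0.8578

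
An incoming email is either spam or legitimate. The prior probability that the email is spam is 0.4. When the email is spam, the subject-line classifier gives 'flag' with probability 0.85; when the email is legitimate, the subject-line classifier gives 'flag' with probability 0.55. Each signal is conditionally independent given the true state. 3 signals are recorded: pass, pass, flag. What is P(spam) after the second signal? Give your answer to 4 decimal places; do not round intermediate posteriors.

After 'pass': P(spam) = 0.15·0.4000 / (0.15·0.4000 + 0.45·0.6000) ≈ 0.1818
After 'pass': P(spam) = 0.15·0.1818 / (0.15·0.1818 + 0.45·0.8182) ≈ 0.0690

0.0690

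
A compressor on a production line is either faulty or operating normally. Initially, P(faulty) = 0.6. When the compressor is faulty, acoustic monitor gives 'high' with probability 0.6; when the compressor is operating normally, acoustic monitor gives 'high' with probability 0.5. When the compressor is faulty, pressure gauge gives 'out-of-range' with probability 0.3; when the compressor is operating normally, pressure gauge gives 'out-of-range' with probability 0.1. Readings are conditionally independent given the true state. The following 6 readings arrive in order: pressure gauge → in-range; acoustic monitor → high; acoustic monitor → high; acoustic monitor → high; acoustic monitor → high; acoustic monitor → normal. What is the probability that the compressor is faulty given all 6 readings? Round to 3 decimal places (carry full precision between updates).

After pressure gauge='in-range': P(faulty) = 0.7·0.6000 / (0.7·0.6000 + 0.9·0.4000) ≈ 0.5385
After acoustic monitor='high': P(faulty) = 0.6·0.5385 / (0.6·0.5385 + 0.5·0.4615) ≈ 0.5833
After acoustic monitor='high': P(faulty) = 0.6·0.5833 / (0.6·0.5833 + 0.5·0.4167) ≈ 0.6269
After acoustic monitor='high': P(faulty) = 0.6·0.6269 / (0.6·0.6269 + 0.5·0.3731) ≈ 0.6684
After acoustic monitor='high': P(faulty) = 0.6·0.6684 / (0.6·0.6684 + 0.5·0.3316) ≈ 0.7075
After acoustic monitor='normal': P(faulty) = 0.4·0.7075 / (0.4·0.7075 + 0.5·0.2925) ≈ 0.6593

0.659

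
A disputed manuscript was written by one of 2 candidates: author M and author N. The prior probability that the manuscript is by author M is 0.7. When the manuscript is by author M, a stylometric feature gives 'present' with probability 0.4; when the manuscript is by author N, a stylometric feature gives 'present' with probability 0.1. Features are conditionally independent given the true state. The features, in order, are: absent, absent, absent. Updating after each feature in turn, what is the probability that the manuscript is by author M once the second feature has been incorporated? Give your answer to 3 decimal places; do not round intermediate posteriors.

After 'absent': P(author M) = 0.6·0.7000 / (0.6·0.7000 + 0.9·0.3000) ≈ 0.6087
After 'absent': P(author M) = 0.6·0.6087 / (0.6·0.6087 + 0.9·0.3913) ≈ 0.5091

0.509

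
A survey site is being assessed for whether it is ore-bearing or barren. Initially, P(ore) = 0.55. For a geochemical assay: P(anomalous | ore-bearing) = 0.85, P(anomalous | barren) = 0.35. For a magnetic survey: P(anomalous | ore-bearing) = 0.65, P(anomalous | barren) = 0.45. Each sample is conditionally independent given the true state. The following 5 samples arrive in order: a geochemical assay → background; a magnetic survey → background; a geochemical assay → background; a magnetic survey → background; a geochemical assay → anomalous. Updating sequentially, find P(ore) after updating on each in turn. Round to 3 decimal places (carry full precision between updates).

Apply Bayes' rule sequentially, carrying P(ore) forward.
After a geochemical assay='background': P(ore) = 0.15·0.5500 / (0.15·0.5500 + 0.65·0.4500) ≈ 0.2200
After a magnetic survey='background': P(ore) = 0.35·0.2200 / (0.35·0.2200 + 0.55·0.7800) ≈ 0.1522
After a geochemical assay='background': P(ore) = 0.15·0.1522 / (0.15·0.1522 + 0.65·0.8478) ≈ 0.0398
After a magnetic survey='background': P(ore) = 0.35·0.0398 / (0.35·0.0398 + 0.55·0.9602) ≈ 0.0257
After a geochemical assay='anomalous': P(ore) = 0.85·0.0257 / (0.85·0.0257 + 0.35·0.9743) ≈ 0.0602

0.060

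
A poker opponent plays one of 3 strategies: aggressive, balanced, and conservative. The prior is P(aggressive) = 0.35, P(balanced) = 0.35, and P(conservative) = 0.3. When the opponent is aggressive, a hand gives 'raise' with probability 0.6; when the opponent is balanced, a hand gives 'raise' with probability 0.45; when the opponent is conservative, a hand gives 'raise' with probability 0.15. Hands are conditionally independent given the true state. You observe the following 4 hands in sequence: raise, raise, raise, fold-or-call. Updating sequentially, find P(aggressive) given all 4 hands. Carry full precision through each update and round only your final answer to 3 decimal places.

0.622

After 'raise': normaliser = 0.6·0.3500 + 0.45·0.3500 + 0.15·0.3000; P(aggressive) ≈ 0.5091, P(balanced) ≈ 0.3818, P(conservative) ≈ 0.1091
After 'raise': normaliser = 0.6·0.5091 + 0.45·0.3818 + 0.15·0.1091; P(aggressive) ≈ 0.6188, P(balanced) ≈ 0.3481, P(conservative) ≈ 0.0331
After 'raise': normaliser = 0.6·0.6188 + 0.45·0.3481 + 0.15·0.0331; P(aggressive) ≈ 0.6967, P(balanced) ≈ 0.2939, P(conservative) ≈ 0.0093
After 'fold-or-call': normaliser = 0.4·0.6967 + 0.55·0.2939 + 0.85·0.0093; P(aggressive) ≈ 0.6217, P(balanced) ≈ 0.3606, P(conservative) ≈ 0.0177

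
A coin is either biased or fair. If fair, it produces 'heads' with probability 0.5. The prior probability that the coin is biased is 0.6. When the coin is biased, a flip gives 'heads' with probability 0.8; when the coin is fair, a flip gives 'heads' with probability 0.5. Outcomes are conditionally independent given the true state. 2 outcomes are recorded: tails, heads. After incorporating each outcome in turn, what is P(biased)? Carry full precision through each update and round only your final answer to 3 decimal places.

0.490

After 'tails': P(biased) = 0.2·0.6000 / (0.2·0.6000 + 0.5·0.4000) ≈ 0.3750
After 'heads': P(biased) = 0.8·0.3750 / (0.8·0.3750 + 0.5·0.6250) ≈ 0.4898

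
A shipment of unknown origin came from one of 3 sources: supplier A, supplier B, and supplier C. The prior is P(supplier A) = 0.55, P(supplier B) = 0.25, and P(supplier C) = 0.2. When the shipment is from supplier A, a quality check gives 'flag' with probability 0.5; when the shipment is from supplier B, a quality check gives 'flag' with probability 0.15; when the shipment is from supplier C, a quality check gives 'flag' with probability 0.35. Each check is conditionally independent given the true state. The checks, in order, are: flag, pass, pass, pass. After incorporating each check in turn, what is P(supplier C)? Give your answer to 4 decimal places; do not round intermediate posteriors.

After 'flag': normaliser = 0.5·0.5500 + 0.15·0.2500 + 0.35·0.2000; P(supplier A) ≈ 0.7190, P(supplier B) ≈ 0.0980, P(supplier C) ≈ 0.1830
After 'pass': normaliser = 0.5·0.7190 + 0.85·0.0980 + 0.65·0.1830; P(supplier A) ≈ 0.6399, P(supplier B) ≈ 0.1483, P(supplier C) ≈ 0.2118
After 'pass': normaliser = 0.5·0.6399 + 0.85·0.1483 + 0.65·0.2118; P(supplier A) ≈ 0.5482, P(supplier B) ≈ 0.2160, P(supplier C) ≈ 0.2358
After 'pass': normaliser = 0.5·0.5482 + 0.85·0.2160 + 0.65·0.2358; P(supplier A) ≈ 0.4486, P(supplier B) ≈ 0.3005, P(supplier C) ≈ 0.2509

0.2509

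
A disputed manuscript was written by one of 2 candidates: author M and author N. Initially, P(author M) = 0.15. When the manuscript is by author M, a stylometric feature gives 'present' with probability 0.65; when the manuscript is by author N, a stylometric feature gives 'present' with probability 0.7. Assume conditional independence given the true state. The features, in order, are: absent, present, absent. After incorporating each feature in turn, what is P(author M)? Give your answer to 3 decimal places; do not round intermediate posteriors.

After 'absent': P(author M) = 0.35·0.1500 / (0.35·0.1500 + 0.3·0.8500) ≈ 0.1707
After 'present': P(author M) = 0.65·0.1707 / (0.65·0.1707 + 0.7·0.8293) ≈ 0.1605
After 'absent': P(author M) = 0.35·0.1605 / (0.35·0.1605 + 0.3·0.8395) ≈ 0.1824

0.182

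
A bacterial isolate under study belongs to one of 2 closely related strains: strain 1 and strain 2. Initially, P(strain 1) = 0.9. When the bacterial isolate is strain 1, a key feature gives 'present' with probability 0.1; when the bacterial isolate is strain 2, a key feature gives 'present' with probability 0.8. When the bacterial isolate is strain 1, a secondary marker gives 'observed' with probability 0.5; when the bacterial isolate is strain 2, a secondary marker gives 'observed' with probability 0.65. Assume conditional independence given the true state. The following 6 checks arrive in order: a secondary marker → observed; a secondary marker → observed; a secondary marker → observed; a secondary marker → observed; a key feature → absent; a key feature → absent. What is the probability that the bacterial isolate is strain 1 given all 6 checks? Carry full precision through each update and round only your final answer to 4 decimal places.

Each posterior becomes the prior for the next update.
After a secondary marker='observed': P(strain 1) = 0.5·0.9000 / (0.5·0.9000 + 0.65·0.1000) ≈ 0.8738
After a secondary marker='observed': P(strain 1) = 0.5·0.8738 / (0.5·0.8738 + 0.65·0.1262) ≈ 0.8419
After a secondary marker='observed': P(strain 1) = 0.5·0.8419 / (0.5·0.8419 + 0.65·0.1581) ≈ 0.8038
After a secondary marker='observed': P(strain 1) = 0.5·0.8038 / (0.5·0.8038 + 0.65·0.1962) ≈ 0.7591
After a key feature='absent': P(strain 1) = 0.9·0.7591 / (0.9·0.7591 + 0.2·0.2409) ≈ 0.9341
After a key feature='absent': P(strain 1) = 0.9·0.9341 / (0.9·0.9341 + 0.2·0.0659) ≈ 0.9846

0.9846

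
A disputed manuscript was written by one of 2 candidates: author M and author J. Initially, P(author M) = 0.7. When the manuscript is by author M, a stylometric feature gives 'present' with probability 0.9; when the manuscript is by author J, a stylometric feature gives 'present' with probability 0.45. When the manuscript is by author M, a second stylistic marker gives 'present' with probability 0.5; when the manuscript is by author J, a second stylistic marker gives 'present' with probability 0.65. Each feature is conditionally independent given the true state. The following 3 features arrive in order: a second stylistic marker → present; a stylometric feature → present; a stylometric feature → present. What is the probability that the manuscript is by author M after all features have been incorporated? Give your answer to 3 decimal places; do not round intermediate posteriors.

After a second stylistic marker='present': P(author M) = 0.5·0.7000 / (0.5·0.7000 + 0.65·0.3000) ≈ 0.6422
After a stylometric feature='present': P(author M) = 0.9·0.6422 / (0.9·0.6422 + 0.45·0.3578) ≈ 0.7821
After a stylometric feature='present': P(author M) = 0.9·0.7821 / (0.9·0.7821 + 0.45·0.2179) ≈ 0.8777

0.878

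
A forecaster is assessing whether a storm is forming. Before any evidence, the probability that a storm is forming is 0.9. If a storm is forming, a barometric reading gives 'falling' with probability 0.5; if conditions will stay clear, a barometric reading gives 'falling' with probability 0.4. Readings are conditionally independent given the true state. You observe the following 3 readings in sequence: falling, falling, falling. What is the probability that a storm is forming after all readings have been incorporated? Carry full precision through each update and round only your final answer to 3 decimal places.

After 'falling': P(storm) = 0.5·0.9000 / (0.5·0.9000 + 0.4·0.1000) ≈ 0.9184
After 'falling': P(storm) = 0.5·0.9184 / (0.5·0.9184 + 0.4·0.0816) ≈ 0.9336
After 'falling': P(storm) = 0.5·0.9336 / (0.5·0.9336 + 0.4·0.0664) ≈ 0.9462

0.946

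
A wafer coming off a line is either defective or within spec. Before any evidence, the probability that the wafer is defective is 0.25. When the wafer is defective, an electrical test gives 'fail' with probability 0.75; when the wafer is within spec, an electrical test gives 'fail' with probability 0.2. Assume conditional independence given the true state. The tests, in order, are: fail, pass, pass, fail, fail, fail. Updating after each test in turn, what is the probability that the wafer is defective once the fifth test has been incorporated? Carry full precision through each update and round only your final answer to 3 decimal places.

Each posterior becomes the prior for the next update.
After 'fail': P(defective) = 0.75·0.2500 / (0.75·0.2500 + 0.2·0.7500) ≈ 0.5556
After 'pass': P(defective) = 0.25·0.5556 / (0.25·0.5556 + 0.8·0.4444) ≈ 0.2809
After 'pass': P(defective) = 0.25·0.2809 / (0.25·0.2809 + 0.8·0.7191) ≈ 0.1088
After 'fail': P(defective) = 0.75·0.1088 / (0.75·0.1088 + 0.2·0.8912) ≈ 0.3140
After 'fail': P(defective) = 0.75·0.3140 / (0.75·0.3140 + 0.2·0.6860) ≈ 0.6319

0.632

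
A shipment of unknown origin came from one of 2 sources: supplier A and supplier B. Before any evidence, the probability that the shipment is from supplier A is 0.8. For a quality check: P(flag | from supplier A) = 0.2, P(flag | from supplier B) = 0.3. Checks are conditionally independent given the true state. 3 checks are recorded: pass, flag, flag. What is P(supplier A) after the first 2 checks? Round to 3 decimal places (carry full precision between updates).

0.753

After 'pass': P(supplier A) = 0.8·0.8000 / (0.8·0.8000 + 0.7·0.2000) ≈ 0.8205
After 'flag': P(supplier A) = 0.2·0.8205 / (0.2·0.8205 + 0.3·0.1795) ≈ 0.7529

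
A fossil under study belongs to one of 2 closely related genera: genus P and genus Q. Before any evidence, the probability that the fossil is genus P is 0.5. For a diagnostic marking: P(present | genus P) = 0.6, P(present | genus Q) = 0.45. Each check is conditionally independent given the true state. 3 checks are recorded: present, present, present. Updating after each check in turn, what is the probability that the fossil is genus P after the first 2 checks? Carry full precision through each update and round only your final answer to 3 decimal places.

After 'present': P(genus P) = 0.6·0.5000 / (0.6·0.5000 + 0.45·0.5000) ≈ 0.5714
After 'present': P(genus P) = 0.6·0.5714 / (0.6·0.5714 + 0.45·0.4286) ≈ 0.6400

0.640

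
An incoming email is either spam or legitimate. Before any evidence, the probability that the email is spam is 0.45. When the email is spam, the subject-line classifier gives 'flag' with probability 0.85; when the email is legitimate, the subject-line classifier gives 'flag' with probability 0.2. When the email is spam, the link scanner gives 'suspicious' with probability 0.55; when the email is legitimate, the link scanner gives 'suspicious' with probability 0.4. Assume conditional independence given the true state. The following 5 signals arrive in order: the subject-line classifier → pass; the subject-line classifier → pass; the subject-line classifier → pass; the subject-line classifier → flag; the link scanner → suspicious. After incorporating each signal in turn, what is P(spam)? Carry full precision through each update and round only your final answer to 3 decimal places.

0.031

Apply Bayes' rule sequentially, carrying P(spam) forward.
After the subject-line classifier='pass': P(spam) = 0.15·0.4500 / (0.15·0.4500 + 0.8·0.5500) ≈ 0.1330
After the subject-line classifier='pass': P(spam) = 0.15·0.1330 / (0.15·0.1330 + 0.8·0.8670) ≈ 0.0280
After the subject-line classifier='pass': P(spam) = 0.15·0.0280 / (0.15·0.0280 + 0.8·0.9720) ≈ 0.0054
After the subject-line classifier='flag': P(spam) = 0.85·0.0054 / (0.85·0.0054 + 0.2·0.9946) ≈ 0.0224
After the link scanner='suspicious': P(spam) = 0.55·0.0224 / (0.55·0.0224 + 0.4·0.9776) ≈ 0.0306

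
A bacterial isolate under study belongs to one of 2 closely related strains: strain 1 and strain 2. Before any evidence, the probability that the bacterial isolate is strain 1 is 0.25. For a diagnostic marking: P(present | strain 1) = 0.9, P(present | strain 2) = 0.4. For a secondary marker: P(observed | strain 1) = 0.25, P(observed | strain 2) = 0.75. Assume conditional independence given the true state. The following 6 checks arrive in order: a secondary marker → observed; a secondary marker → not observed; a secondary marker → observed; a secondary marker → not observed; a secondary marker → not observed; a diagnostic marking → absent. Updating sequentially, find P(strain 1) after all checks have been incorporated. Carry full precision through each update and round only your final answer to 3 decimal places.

After a secondary marker='observed': P(strain 1) = 0.25·0.2500 / (0.25·0.2500 + 0.75·0.7500) ≈ 0.1000
After a secondary marker='not observed': P(strain 1) = 0.75·0.1000 / (0.75·0.1000 + 0.25·0.9000) ≈ 0.2500
After a secondary marker='observed': P(strain 1) = 0.25·0.2500 / (0.25·0.2500 + 0.75·0.7500) ≈ 0.1000
After a secondary marker='not observed': P(strain 1) = 0.75·0.1000 / (0.75·0.1000 + 0.25·0.9000) ≈ 0.2500
After a secondary marker='not observed': P(strain 1) = 0.75·0.2500 / (0.75·0.2500 + 0.25·0.7500) ≈ 0.5000
After a diagnostic marking='absent': P(strain 1) = 0.1·0.5000 / (0.1·0.5000 + 0.6·0.5000) ≈ 0.1429

0.143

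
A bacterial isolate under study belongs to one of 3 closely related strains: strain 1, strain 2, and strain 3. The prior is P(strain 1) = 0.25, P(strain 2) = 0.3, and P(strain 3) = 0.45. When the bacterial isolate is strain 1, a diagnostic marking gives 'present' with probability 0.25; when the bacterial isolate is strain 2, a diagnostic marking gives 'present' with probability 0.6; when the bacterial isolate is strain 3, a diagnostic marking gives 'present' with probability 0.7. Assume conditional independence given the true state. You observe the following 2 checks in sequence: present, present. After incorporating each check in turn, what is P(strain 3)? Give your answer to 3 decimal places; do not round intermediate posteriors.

After 'present': normaliser = 0.25·0.2500 + 0.6·0.3000 + 0.7·0.4500; P(strain 1) ≈ 0.1121, P(strain 2) ≈ 0.3229, P(strain 3) ≈ 0.5650
After 'present': normaliser = 0.25·0.1121 + 0.6·0.3229 + 0.7·0.5650; P(strain 1) ≈ 0.0454, P(strain 2) ≈ 0.3138, P(strain 3) ≈ 0.6408

0.641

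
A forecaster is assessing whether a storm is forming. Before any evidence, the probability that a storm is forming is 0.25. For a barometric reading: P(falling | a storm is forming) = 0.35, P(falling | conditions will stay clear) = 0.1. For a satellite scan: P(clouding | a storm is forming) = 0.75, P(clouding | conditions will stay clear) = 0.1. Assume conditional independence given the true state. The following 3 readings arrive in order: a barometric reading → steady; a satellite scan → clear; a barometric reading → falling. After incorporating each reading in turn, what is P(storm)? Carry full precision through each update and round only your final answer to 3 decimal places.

After a barometric reading='steady': P(storm) = 0.65·0.2500 / (0.65·0.2500 + 0.9·0.7500) ≈ 0.1940
After a satellite scan='clear': P(storm) = 0.25·0.1940 / (0.25·0.1940 + 0.9·0.8060) ≈ 0.0627
After a barometric reading='falling': P(storm) = 0.35·0.0627 / (0.35·0.0627 + 0.1·0.9373) ≈ 0.1897

0.190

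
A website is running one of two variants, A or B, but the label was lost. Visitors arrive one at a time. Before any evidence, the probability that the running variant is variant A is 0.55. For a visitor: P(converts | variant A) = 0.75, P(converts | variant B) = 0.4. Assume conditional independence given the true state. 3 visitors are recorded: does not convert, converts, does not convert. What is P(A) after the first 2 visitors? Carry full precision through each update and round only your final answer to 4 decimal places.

0.4885

After 'does not convert': P(A) = 0.25·0.5500 / (0.25·0.5500 + 0.6·0.4500) ≈ 0.3374
After 'converts': P(A) = 0.75·0.3374 / (0.75·0.3374 + 0.4·0.6626) ≈ 0.4885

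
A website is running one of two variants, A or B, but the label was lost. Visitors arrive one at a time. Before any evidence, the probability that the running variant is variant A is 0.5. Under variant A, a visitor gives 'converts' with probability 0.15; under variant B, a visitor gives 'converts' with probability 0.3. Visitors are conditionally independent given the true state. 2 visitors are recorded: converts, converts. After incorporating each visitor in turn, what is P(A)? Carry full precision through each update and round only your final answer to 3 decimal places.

0.200

Apply Bayes' rule sequentially, carrying P(A) forward.
After 'converts': P(A) = 0.15·0.5000 / (0.15·0.5000 + 0.3·0.5000) ≈ 0.3333
After 'converts': P(A) = 0.15·0.3333 / (0.15·0.3333 + 0.3·0.6667) ≈ 0.2000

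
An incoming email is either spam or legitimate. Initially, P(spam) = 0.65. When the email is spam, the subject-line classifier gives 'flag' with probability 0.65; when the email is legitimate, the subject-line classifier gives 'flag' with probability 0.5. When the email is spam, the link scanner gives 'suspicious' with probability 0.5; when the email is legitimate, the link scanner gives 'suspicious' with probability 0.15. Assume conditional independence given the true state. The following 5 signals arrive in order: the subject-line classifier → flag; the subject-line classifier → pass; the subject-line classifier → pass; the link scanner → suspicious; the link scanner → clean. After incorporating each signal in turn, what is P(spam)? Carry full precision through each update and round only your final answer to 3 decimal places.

0.699

After the subject-line classifier='flag': P(spam) = 0.65·0.6500 / (0.65·0.6500 + 0.5·0.3500) ≈ 0.7071
After the subject-line classifier='pass': P(spam) = 0.35·0.7071 / (0.35·0.7071 + 0.5·0.2929) ≈ 0.6283
After the subject-line classifier='pass': P(spam) = 0.35·0.6283 / (0.35·0.6283 + 0.5·0.3717) ≈ 0.5419
After the link scanner='suspicious': P(spam) = 0.5·0.5419 / (0.5·0.5419 + 0.15·0.4581) ≈ 0.7977
After the link scanner='clean': P(spam) = 0.5·0.7977 / (0.5·0.7977 + 0.85·0.2023) ≈ 0.6988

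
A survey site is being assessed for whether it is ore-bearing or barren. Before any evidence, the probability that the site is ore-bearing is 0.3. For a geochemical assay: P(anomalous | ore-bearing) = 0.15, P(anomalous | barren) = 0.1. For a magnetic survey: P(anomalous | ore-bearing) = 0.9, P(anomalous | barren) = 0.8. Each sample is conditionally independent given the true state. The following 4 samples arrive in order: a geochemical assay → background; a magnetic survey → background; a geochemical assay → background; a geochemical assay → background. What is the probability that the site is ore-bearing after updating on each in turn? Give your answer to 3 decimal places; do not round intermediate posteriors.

0.153

After a geochemical assay='background': P(ore) = 0.85·0.3000 / (0.85·0.3000 + 0.9·0.7000) ≈ 0.2881
After a magnetic survey='background': P(ore) = 0.1·0.2881 / (0.1·0.2881 + 0.2·0.7119) ≈ 0.1683
After a geochemical assay='background': P(ore) = 0.85·0.1683 / (0.85·0.1683 + 0.9·0.8317) ≈ 0.1605
After a geochemical assay='background': P(ore) = 0.85·0.1605 / (0.85·0.1605 + 0.9·0.8395) ≈ 0.1529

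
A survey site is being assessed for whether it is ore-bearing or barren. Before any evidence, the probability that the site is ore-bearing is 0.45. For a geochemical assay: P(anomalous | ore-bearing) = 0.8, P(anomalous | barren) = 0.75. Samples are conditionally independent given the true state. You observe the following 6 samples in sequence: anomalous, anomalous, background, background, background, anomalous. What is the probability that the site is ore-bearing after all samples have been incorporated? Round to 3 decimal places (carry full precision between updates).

After 'anomalous': P(ore) = 0.8·0.4500 / (0.8·0.4500 + 0.75·0.5500) ≈ 0.4660
After 'anomalous': P(ore) = 0.8·0.4660 / (0.8·0.4660 + 0.75·0.5340) ≈ 0.4821
After 'background': P(ore) = 0.2·0.4821 / (0.2·0.4821 + 0.25·0.5179) ≈ 0.4268
After 'background': P(ore) = 0.2·0.4268 / (0.2·0.4268 + 0.25·0.5732) ≈ 0.3733
After 'background': P(ore) = 0.2·0.3733 / (0.2·0.3733 + 0.25·0.6267) ≈ 0.3228
After 'anomalous': P(ore) = 0.8·0.3228 / (0.8·0.3228 + 0.75·0.6772) ≈ 0.3370

0.337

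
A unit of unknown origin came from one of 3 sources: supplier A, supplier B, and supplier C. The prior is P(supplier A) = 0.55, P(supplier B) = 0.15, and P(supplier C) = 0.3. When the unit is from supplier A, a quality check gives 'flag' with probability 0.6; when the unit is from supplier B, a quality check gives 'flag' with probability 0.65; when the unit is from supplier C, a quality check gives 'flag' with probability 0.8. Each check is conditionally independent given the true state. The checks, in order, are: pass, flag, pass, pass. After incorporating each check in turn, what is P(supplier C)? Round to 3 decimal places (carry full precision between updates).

0.071

Each posterior becomes the prior for the next update.
After 'pass': normaliser = 0.4·0.5500 + 0.35·0.1500 + 0.2·0.3000; P(supplier A) ≈ 0.6617, P(supplier B) ≈ 0.1579, P(supplier C) ≈ 0.1805
After 'flag': normaliser = 0.6·0.6617 + 0.65·0.1579 + 0.8·0.1805; P(supplier A) ≈ 0.6165, P(supplier B) ≈ 0.1594, P(supplier C) ≈ 0.2242
After 'pass': normaliser = 0.4·0.6165 + 0.35·0.1594 + 0.2·0.2242; P(supplier A) ≈ 0.7102, P(supplier B) ≈ 0.1607, P(supplier C) ≈ 0.1291
After 'pass': normaliser = 0.4·0.7102 + 0.35·0.1607 + 0.2·0.1291; P(supplier A) ≈ 0.7759, P(supplier B) ≈ 0.1536, P(supplier C) ≈ 0.0705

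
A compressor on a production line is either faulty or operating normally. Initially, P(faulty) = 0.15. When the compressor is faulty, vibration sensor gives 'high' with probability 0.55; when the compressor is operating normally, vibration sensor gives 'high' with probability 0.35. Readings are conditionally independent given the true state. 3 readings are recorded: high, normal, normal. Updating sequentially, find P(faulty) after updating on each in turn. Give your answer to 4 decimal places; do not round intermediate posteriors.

After 'high': P(faulty) = 0.55·0.1500 / (0.55·0.1500 + 0.35·0.8500) ≈ 0.2171
After 'normal': P(faulty) = 0.45·0.2171 / (0.45·0.2171 + 0.65·0.7829) ≈ 0.1611
After 'normal': P(faulty) = 0.45·0.1611 / (0.45·0.1611 + 0.65·0.8389) ≈ 0.1173

0.1173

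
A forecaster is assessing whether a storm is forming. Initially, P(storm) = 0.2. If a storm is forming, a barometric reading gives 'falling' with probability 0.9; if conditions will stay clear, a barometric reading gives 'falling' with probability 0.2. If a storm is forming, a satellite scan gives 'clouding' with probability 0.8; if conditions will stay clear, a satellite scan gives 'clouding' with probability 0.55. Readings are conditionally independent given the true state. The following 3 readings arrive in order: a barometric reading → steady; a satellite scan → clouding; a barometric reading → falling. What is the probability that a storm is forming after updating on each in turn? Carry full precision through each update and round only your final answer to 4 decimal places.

0.1698

Each posterior becomes the prior for the next update.
After a barometric reading='steady': P(storm) = 0.1·0.2000 / (0.1·0.2000 + 0.8·0.8000) ≈ 0.0303
After a satellite scan='clouding': P(storm) = 0.8·0.0303 / (0.8·0.0303 + 0.55·0.9697) ≈ 0.0435
After a barometric reading='falling': P(storm) = 0.9·0.0435 / (0.9·0.0435 + 0.2·0.9565) ≈ 0.1698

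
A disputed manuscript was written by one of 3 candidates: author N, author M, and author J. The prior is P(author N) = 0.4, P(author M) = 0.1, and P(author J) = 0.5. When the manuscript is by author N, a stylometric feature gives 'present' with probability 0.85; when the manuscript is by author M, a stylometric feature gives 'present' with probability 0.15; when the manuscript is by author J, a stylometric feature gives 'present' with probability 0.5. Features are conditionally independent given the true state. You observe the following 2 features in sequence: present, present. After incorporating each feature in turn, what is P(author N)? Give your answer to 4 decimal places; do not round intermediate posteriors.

0.6943

After 'present': normaliser = 0.85·0.4000 + 0.15·0.1000 + 0.5·0.5000; P(author N) ≈ 0.5620, P(author M) ≈ 0.0248, P(author J) ≈ 0.4132
After 'present': normaliser = 0.85·0.5620 + 0.15·0.0248 + 0.5·0.4132; P(author N) ≈ 0.6943, P(author M) ≈ 0.0054, P(author J) ≈ 0.3003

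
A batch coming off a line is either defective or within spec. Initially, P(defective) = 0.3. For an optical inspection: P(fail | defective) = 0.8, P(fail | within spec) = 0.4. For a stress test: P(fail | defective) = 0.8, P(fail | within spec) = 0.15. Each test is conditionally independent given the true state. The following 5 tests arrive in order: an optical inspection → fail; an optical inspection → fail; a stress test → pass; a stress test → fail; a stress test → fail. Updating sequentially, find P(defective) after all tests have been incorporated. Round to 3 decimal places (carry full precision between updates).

After an optical inspection='fail': P(defective) = 0.8·0.3000 / (0.8·0.3000 + 0.4·0.7000) ≈ 0.4615
After an optical inspection='fail': P(defective) = 0.8·0.4615 / (0.8·0.4615 + 0.4·0.5385) ≈ 0.6316
After a stress test='pass': P(defective) = 0.2·0.6316 / (0.2·0.6316 + 0.85·0.3684) ≈ 0.2874
After a stress test='fail': P(defective) = 0.8·0.2874 / (0.8·0.2874 + 0.15·0.7126) ≈ 0.6827
After a stress test='fail': P(defective) = 0.8·0.6827 / (0.8·0.6827 + 0.15·0.3173) ≈ 0.9198

0.920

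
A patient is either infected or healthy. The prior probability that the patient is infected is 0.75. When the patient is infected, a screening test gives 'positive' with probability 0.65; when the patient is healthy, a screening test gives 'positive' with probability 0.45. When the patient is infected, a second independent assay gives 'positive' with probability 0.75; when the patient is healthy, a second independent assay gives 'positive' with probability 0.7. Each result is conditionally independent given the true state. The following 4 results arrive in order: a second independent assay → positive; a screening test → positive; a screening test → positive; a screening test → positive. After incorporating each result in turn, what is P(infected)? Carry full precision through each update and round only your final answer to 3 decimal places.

0.906

Each posterior becomes the prior for the next update.
After a second independent assay='positive': P(infected) = 0.75·0.7500 / (0.75·0.7500 + 0.7·0.2500) ≈ 0.7627
After a screening test='positive': P(infected) = 0.65·0.7627 / (0.65·0.7627 + 0.45·0.2373) ≈ 0.8228
After a screening test='positive': P(infected) = 0.65·0.8228 / (0.65·0.8228 + 0.45·0.1772) ≈ 0.8702
After a screening test='positive': P(infected) = 0.65·0.8702 / (0.65·0.8702 + 0.45·0.1298) ≈ 0.9064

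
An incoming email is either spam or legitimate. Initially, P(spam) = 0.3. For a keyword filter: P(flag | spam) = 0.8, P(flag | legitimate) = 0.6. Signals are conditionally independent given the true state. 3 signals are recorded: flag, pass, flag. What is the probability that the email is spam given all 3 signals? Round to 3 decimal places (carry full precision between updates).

0.276

Apply Bayes' rule sequentially, carrying P(spam) forward.
After 'flag': P(spam) = 0.8·0.3000 / (0.8·0.3000 + 0.6·0.7000) ≈ 0.3636
After 'pass': P(spam) = 0.2·0.3636 / (0.2·0.3636 + 0.4·0.6364) ≈ 0.2222
After 'flag': P(spam) = 0.8·0.2222 / (0.8·0.2222 + 0.6·0.7778) ≈ 0.2759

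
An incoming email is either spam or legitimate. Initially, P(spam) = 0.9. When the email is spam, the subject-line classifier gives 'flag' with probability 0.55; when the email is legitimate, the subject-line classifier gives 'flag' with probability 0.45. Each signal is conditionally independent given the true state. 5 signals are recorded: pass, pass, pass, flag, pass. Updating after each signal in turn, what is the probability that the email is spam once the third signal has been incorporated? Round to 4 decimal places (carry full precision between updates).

0.8313

After 'pass': P(spam) = 0.45·0.9000 / (0.45·0.9000 + 0.55·0.1000) ≈ 0.8804
After 'pass': P(spam) = 0.45·0.8804 / (0.45·0.8804 + 0.55·0.1196) ≈ 0.8576
After 'pass': P(spam) = 0.45·0.8576 / (0.45·0.8576 + 0.55·0.1424) ≈ 0.8313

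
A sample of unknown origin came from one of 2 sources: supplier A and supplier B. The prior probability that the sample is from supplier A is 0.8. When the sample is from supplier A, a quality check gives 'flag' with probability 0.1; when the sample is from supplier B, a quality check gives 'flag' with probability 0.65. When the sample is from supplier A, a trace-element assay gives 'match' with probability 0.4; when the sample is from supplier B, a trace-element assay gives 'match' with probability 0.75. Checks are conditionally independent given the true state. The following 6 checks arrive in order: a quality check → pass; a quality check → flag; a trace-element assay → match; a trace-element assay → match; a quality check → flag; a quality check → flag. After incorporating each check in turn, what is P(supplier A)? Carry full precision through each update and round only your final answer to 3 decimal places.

After a quality check='pass': P(supplier A) = 0.9·0.8000 / (0.9·0.8000 + 0.35·0.2000) ≈ 0.9114
After a quality check='flag': P(supplier A) = 0.1·0.9114 / (0.1·0.9114 + 0.65·0.0886) ≈ 0.6128
After a trace-element assay='match': P(supplier A) = 0.4·0.6128 / (0.4·0.6128 + 0.75·0.3872) ≈ 0.4577
After a trace-element assay='match': P(supplier A) = 0.4·0.4577 / (0.4·0.4577 + 0.75·0.5423) ≈ 0.3104
After a quality check='flag': P(supplier A) = 0.1·0.3104 / (0.1·0.3104 + 0.65·0.6896) ≈ 0.0648
After a quality check='flag': P(supplier A) = 0.1·0.0648 / (0.1·0.0648 + 0.65·0.9352) ≈ 0.0105

0.011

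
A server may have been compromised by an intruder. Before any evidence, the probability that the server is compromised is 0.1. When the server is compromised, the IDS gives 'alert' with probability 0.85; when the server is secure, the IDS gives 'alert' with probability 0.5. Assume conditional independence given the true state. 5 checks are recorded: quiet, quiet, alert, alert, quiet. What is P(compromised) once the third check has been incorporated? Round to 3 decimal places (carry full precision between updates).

After 'quiet': P(compromised) = 0.15·0.1000 / (0.15·0.1000 + 0.5·0.9000) ≈ 0.0323
After 'quiet': P(compromised) = 0.15·0.0323 / (0.15·0.0323 + 0.5·0.9677) ≈ 0.0099
After 'alert': P(compromised) = 0.85·0.0099 / (0.85·0.0099 + 0.5·0.9901) ≈ 0.0167

0.017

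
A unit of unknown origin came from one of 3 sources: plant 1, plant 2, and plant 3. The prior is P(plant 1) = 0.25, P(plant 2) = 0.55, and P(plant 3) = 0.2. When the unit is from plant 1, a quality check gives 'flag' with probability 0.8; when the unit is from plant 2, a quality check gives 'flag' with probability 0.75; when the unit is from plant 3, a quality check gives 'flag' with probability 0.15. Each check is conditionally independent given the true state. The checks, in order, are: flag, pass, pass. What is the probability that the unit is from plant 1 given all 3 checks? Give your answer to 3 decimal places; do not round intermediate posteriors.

Each posterior becomes the prior for the next update.
After 'flag': normaliser = 0.8·0.2500 + 0.75·0.5500 + 0.15·0.2000; P(plant 1) ≈ 0.3113, P(plant 2) ≈ 0.6420, P(plant 3) ≈ 0.0467
After 'pass': normaliser = 0.2·0.3113 + 0.25·0.6420 + 0.85·0.0467; P(plant 1) ≈ 0.2372, P(plant 2) ≈ 0.6116, P(plant 3) ≈ 0.1512
After 'pass': normaliser = 0.2·0.2372 + 0.25·0.6116 + 0.85·0.1512; P(plant 1) ≈ 0.1443, P(plant 2) ≈ 0.4649, P(plant 3) ≈ 0.3908

0.144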